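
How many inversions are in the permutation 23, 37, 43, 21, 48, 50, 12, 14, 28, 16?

Element-by-element contributions:
23 → 21, 12, 14, 16 → 4
37 → 21, 12, 14, 28, 16 → 5
43 → 21, 12, 14, 28, 16 → 5
21 → 12, 14, 16 → 3
48 → 12, 14, 28, 16 → 4
50 → 12, 14, 28, 16 → 4
12 → none → 0
14 → none → 0
28 → 16 → 1
16 → none → 0
Sum: 4 + 5 + 5 + 3 + 4 + 4 + 0 + 0 + 1 + 0 = 26

26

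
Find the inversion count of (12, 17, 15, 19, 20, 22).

1 inversion

Listing every pair i<j with a[i]>a[j] (using 0-based positions):
(1,2): 17 > 15
That's 1 pair.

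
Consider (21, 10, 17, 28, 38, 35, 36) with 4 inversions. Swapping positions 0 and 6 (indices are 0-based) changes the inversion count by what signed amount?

Positions 0 and 6 hold 21 and 36; after swapping, the array is [36, 10, 17, 28, 38, 35, 21].
Count, for each position, how many later elements it exceeds:
36: 5
10: 0
17: 0
28: 1
38: 2
35: 1
21: 0
Sum: 5 + 0 + 0 + 1 + 2 + 1 + 0 = 9
Change: 9 − 4 = +5

+5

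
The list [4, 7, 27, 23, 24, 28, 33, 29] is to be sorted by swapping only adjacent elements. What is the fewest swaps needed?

Each adjacent swap fixes exactly one inversion, so the minimum swap count equals the number of inversions.
Count inversions — for each element, later elements that are smaller:
4: none → 0
7: none → 0
27: 23, 24 → 2
23: none → 0
24: none → 0
28: none → 0
33: 29 → 1
29: none → 0
Total inversions: 0 + 0 + 2 + 0 + 0 + 0 + 1 + 0 = 3

3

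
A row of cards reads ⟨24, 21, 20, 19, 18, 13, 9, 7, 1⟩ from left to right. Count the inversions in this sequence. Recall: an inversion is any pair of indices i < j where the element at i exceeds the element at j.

For each element, count later entries that are smaller:
24 → 21, 20, 19, 18, 13, 9, 7, 1 → 8
21 → 20, 19, 18, 13, 9, 7, 1 → 7
20 → 19, 18, 13, 9, 7, 1 → 6
19 → 18, 13, 9, 7, 1 → 5
18 → 13, 9, 7, 1 → 4
13 → 9, 7, 1 → 3
9 → 7, 1 → 2
7 → 1 → 1
1 → none → 0
Sum: 8 + 7 + 6 + 5 + 4 + 3 + 2 + 1 + 0 = 36

36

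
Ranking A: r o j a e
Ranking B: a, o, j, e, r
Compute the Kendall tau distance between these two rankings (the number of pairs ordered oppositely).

Assign each item its position (1..5) in the first ordering, then rewrite the second ordering as that position sequence:
positions: r→1, o→2, j→3, a→4, e→5
second ordering as positions: [4, 2, 3, 5, 1]
Discordant pairs = inversions in this position sequence.
4: 2, 3, 1 → 3
2: 1 → 1
3: 1 → 1
5: 1 → 1
1: 0
Total: 3 + 1 + 1 + 1 + 0 = 6

6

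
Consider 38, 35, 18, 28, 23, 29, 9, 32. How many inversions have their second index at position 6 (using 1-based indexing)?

The element at index 6 is 29.
Elements before it: 38, 35, 18, 28, 23
Those larger than 29: 38, 35

2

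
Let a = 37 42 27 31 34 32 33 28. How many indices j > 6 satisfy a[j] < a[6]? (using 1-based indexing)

1

The element at index 6 is 32.
Elements after it: 33, 28
Those smaller than 32: 28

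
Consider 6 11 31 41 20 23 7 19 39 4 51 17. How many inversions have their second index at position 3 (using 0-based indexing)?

The element at index 3 is 41.
Elements before it: 6, 11, 31
None of them are larger than 41.

0 such elements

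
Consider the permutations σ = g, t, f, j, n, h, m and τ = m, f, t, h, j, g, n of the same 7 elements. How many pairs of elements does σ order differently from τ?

13

Assign each item its position (1..7) in the first ordering, then rewrite the second ordering as that position sequence:
positions: g→1, t→2, f→3, j→4, n→5, h→6, m→7
second ordering as positions: [7, 3, 2, 6, 4, 1, 5]
Discordant pairs = inversions in this position sequence.
7: 3, 2, 6, 4, 1, 5 → 6
3: 2, 1 → 2
2: 1 → 1
6: 4, 1, 5 → 3
4: 1 → 1
1: 0
5: 0
Total: 6 + 2 + 1 + 3 + 1 + 0 + 0 = 13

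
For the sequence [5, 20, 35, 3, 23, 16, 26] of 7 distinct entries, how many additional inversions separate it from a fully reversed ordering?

13

Maximum inversions for 7 distinct elements is C(7, 2) = 7·6/2 = 21.
Current inversions — for each element, count later smaller elements:
5: 1
20: 2
35: 4
3: 0
23: 1
16: 0
26: 0
Current total: 1 + 2 + 4 + 0 + 1 + 0 + 0 = 8
Shortfall: 21 − 8 = 13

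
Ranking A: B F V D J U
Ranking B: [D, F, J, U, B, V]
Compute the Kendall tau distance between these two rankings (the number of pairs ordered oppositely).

8

Assign each item its position (1..6) in the first ordering, then rewrite the second ordering as that position sequence:
positions: B→1, F→2, V→3, D→4, J→5, U→6
second ordering as positions: [4, 2, 5, 6, 1, 3]
Discordant pairs = inversions in this position sequence.
4: 2, 1, 3 → 3
2: 1 → 1
5: 1, 3 → 2
6: 1, 3 → 2
1: 0
3: 0
Total: 3 + 1 + 2 + 2 + 0 + 0 = 8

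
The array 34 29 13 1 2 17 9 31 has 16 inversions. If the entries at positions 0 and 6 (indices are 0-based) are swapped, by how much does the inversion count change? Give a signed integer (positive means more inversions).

Positions 0 and 6 hold 34 and 9; after swapping, the array is [9, 29, 13, 1, 2, 17, 34, 31].
For each element, count later entries that are smaller:
9 → 1, 2 → 2
29 → 13, 1, 2, 17 → 4
13 → 1, 2 → 2
1 → none → 0
2 → none → 0
17 → none → 0
34 → 31 → 1
31 → none → 0
Sum: 2 + 4 + 2 + 0 + 0 + 0 + 1 + 0 = 9
Change: 9 − 16 = -7

-7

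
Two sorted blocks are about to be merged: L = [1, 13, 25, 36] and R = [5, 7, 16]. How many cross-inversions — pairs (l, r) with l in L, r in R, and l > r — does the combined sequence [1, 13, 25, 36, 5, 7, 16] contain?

8 split inversions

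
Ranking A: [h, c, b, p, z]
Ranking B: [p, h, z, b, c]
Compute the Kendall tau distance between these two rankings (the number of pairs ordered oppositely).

6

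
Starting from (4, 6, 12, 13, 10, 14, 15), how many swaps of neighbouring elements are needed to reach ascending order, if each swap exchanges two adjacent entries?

2 adjacent swaps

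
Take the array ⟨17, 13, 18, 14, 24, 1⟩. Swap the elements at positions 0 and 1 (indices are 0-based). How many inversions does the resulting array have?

There are 7 inversions.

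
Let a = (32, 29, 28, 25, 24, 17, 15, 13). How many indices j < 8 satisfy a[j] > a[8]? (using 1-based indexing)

7 such elements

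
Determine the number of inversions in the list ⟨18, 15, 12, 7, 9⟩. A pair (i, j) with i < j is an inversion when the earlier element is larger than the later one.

Out-of-order pairs: 9

Inversion pairs (indices are 1-based):
(1,2): 18 > 15
(1,3): 18 > 12
(1,4): 18 > 7
(1,5): 18 > 9
(2,3): 15 > 12
(2,4): 15 > 7
(2,5): 15 > 9
(3,4): 12 > 7
(3,5): 12 > 9
That's 9 pairs.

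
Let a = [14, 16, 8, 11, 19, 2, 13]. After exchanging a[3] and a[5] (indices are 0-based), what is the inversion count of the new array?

Positions 3 and 5 hold 11 and 2; after swapping, the array is [14, 16, 8, 2, 19, 11, 13].
Element-by-element contributions:
14: 4
16: 4
8: 1
2: 0
19: 2
11: 0
13: 0
Sum: 4 + 4 + 1 + 0 + 2 + 0 + 0 = 11

There are 11 inversions.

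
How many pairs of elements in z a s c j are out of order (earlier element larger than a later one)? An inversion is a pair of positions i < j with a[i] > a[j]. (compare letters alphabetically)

Out-of-order index pairs (1-indexed):
(1,2): z > a
(1,3): z > s
(1,4): z > c
(1,5): z > j
(3,4): s > c
(3,5): s > j
That's 6 pairs.

6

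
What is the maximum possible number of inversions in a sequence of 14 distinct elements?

91 inversions

The maximum occurs when the array is in strictly decreasing order: every one of the C(14, 2) pairs is inverted.
C(14, 2) = 14·13/2 = 91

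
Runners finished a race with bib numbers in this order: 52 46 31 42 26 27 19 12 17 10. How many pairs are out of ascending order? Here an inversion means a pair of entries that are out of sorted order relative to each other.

Element-by-element contributions:
52 → 46, 31, 42, 26, 27, 19, 12, 17, 10 → 9
46 → 31, 42, 26, 27, 19, 12, 17, 10 → 8
31 → 26, 27, 19, 12, 17, 10 → 6
42 → 26, 27, 19, 12, 17, 10 → 6
26 → 19, 12, 17, 10 → 4
27 → 19, 12, 17, 10 → 4
19 → 12, 17, 10 → 3
12 → 10 → 1
17 → 10 → 1
10 → none → 0
Sum: 9 + 8 + 6 + 6 + 4 + 4 + 3 + 1 + 1 + 0 = 42

Inversions: 42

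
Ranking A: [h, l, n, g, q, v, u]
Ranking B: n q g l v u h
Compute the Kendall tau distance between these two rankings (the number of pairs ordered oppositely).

Assign each item its position (1..7) in the first ordering, then rewrite the second ordering as that position sequence:
positions: h→1, l→2, n→3, g→4, q→5, v→6, u→7
second ordering as positions: [3, 5, 4, 2, 6, 7, 1]
Discordant pairs = inversions in this position sequence.
3: 2, 1 → 2
5: 4, 2, 1 → 3
4: 2, 1 → 2
2: 1 → 1
6: 1 → 1
7: 1 → 1
1: 0
Total: 2 + 3 + 2 + 1 + 1 + 1 + 0 = 10

10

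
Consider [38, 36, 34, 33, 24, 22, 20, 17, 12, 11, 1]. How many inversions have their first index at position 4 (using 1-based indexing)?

7

The element at index 4 is 33.
Elements after it: 24, 22, 20, 17, 12, 11, 1
Those smaller than 33: 24, 22, 20, 17, 12, 11, 1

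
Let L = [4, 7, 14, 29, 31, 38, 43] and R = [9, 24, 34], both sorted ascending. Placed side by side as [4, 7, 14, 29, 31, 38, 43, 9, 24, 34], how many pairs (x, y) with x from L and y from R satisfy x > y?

Count, for every r in R, how many entries of L exceed r:
r = 9: 14, 29, 31, 38, 43 → 5
r = 24: 29, 31, 38, 43 → 4
r = 34: 38, 43 → 2
Cross-inversions: 5 + 4 + 2 = 11

11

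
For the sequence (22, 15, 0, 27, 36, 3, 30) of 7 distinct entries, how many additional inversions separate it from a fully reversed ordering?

13

Maximum inversions for 7 distinct elements is C(7, 2) = 7·6/2 = 21.
Current inversions — for each element, count later smaller elements:
22: 3
15: 2
0: 0
27: 1
36: 2
3: 0
30: 0
Current total: 3 + 2 + 0 + 1 + 2 + 0 + 0 = 8
Shortfall: 21 − 8 = 13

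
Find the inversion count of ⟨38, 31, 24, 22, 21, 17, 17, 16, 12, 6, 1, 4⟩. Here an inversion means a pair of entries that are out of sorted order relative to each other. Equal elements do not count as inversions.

64 out-of-order pairs

Count, for each position, how many later elements it exceeds:
38 → 31, 24, 22, 21, 17, 17, 16, 12, 6, 1, 4 → 11
31 → 24, 22, 21, 17, 17, 16, 12, 6, 1, 4 → 10
24 → 22, 21, 17, 17, 16, 12, 6, 1, 4 → 9
22 → 21, 17, 17, 16, 12, 6, 1, 4 → 8
21 → 17, 17, 16, 12, 6, 1, 4 → 7
17 → 16, 12, 6, 1, 4 → 5
17 → 16, 12, 6, 1, 4 → 5
16 → 12, 6, 1, 4 → 4
12 → 6, 1, 4 → 3
6 → 1, 4 → 2
1 → none → 0
4 → none → 0
Sum: 11 + 10 + 9 + 8 + 7 + 5 + 5 + 4 + 3 + 2 + 0 + 0 = 64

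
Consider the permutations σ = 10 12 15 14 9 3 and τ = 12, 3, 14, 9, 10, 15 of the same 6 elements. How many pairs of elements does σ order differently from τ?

Assign each item its position (1..6) in the first ordering, then rewrite the second ordering as that position sequence:
positions: 10→1, 12→2, 15→3, 14→4, 9→5, 3→6
second ordering as positions: [2, 6, 4, 5, 1, 3]
Discordant pairs = inversions in this position sequence.
2: 1 → 1
6: 4, 5, 1, 3 → 4
4: 1, 3 → 2
5: 1, 3 → 2
1: 0
3: 0
Total: 1 + 4 + 2 + 2 + 0 + 0 = 9

There are 9 discordant pairs.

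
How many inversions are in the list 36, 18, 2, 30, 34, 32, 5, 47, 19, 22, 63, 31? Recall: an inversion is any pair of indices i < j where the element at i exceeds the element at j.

27

Element-by-element contributions:
36: 9
18: 2
2: 0
30: 3
34: 5
32: 4
5: 0
47: 3
19: 0
22: 0
63: 1
31: 0
Sum: 9 + 2 + 0 + 3 + 5 + 4 + 0 + 3 + 0 + 0 + 1 + 0 = 27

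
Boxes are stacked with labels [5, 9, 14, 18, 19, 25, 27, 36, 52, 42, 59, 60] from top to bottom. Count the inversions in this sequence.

For each element, count later entries that are smaller:
5 → none → 0
9 → none → 0
14 → none → 0
18 → none → 0
19 → none → 0
25 → none → 0
27 → none → 0
36 → none → 0
52 → 42 → 1
42 → none → 0
59 → none → 0
60 → none → 0
Sum: 0 + 0 + 0 + 0 + 0 + 0 + 0 + 0 + 1 + 0 + 0 + 0 = 1

1 inversion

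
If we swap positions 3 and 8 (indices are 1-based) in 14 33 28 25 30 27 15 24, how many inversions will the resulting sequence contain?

Positions 3 and 8 hold 28 and 24; after swapping, the array is [14, 33, 24, 25, 30, 27, 15, 28].
For each element, count later entries that are smaller:
14 → none → 0
33 → 24, 25, 30, 27, 15, 28 → 6
24 → 15 → 1
25 → 15 → 1
30 → 27, 15, 28 → 3
27 → 15 → 1
15 → none → 0
28 → none → 0
Sum: 0 + 6 + 1 + 1 + 3 + 1 + 0 + 0 = 12

12 inversions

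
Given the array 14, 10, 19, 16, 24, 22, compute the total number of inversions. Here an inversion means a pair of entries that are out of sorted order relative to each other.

Out-of-order index pairs (1-indexed):
(1,2): 14 > 10
(3,4): 19 > 16
(5,6): 24 > 22
That's 3 pairs.

3 out-of-order pairs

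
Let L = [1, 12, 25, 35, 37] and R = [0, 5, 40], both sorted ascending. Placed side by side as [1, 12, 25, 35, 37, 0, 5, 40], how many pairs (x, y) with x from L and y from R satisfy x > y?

9 cross-inversions

Take each right-half value and tally the left-half values above it:
r = 0: 1, 12, 25, 35, 37 → 5
r = 5: 12, 25, 35, 37 → 4
r = 40: none → 0
Cross-inversions: 5 + 4 + 0 = 9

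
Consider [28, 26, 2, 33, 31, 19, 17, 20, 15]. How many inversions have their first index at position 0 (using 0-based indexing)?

The element at index 0 is 28.
Elements after it: 26, 2, 33, 31, 19, 17, 20, 15
Those smaller than 28: 26, 2, 19, 17, 20, 15

6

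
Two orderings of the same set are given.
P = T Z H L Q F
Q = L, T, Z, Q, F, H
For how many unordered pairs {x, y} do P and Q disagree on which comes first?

Assign each item its position (1..6) in the first ordering, then rewrite the second ordering as that position sequence:
positions: T→1, Z→2, H→3, L→4, Q→5, F→6
second ordering as positions: [4, 1, 2, 5, 6, 3]
Discordant pairs = inversions in this position sequence.
4: 1, 2, 3 → 3
1: 0
2: 0
5: 3 → 1
6: 3 → 1
3: 0
Total: 3 + 0 + 0 + 1 + 1 + 0 = 5

5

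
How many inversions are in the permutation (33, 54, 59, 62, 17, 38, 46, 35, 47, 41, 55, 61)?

There are 26 out-of-order pairs.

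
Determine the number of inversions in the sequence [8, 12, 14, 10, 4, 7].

There are 10 out-of-order pairs.

Listing every pair i<j with a[i]>a[j] (using 0-based positions):
(0,4): 8 > 4
(0,5): 8 > 7
(1,3): 12 > 10
(1,4): 12 > 4
(1,5): 12 > 7
(2,3): 14 > 10
(2,4): 14 > 4
(2,5): 14 > 7
(3,4): 10 > 4
(3,5): 10 > 7
That's 10 pairs.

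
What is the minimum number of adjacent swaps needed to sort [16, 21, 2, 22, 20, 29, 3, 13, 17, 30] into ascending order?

The minimum number of adjacent swaps to sort an array equals its inversion count, since every such swap removes exactly one inversion.
Count inversions — for each element, later elements that are smaller:
16: 2, 3, 13 → 3
21: 2, 20, 3, 13, 17 → 5
2: none → 0
22: 20, 3, 13, 17 → 4
20: 3, 13, 17 → 3
29: 3, 13, 17 → 3
3: none → 0
13: none → 0
17: none → 0
30: none → 0
Total inversions: 3 + 5 + 0 + 4 + 3 + 3 + 0 + 0 + 0 + 0 = 18

18 adjacent swaps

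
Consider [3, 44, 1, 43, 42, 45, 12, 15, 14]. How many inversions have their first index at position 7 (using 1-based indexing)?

0 such elements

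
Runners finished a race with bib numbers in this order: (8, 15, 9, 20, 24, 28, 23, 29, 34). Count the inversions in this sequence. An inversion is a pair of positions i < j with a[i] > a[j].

Count, for each position, how many later elements it exceeds:
8 → none → 0
15 → 9 → 1
9 → none → 0
20 → none → 0
24 → 23 → 1
28 → 23 → 1
23 → none → 0
29 → none → 0
34 → none → 0
Sum: 0 + 1 + 0 + 0 + 1 + 1 + 0 + 0 + 0 = 3

3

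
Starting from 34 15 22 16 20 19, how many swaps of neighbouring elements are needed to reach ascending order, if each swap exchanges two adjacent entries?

The minimum number of adjacent swaps to sort an array equals its inversion count, since every such swap removes exactly one inversion.
Count inversions — for each element, later elements that are smaller:
34: 15, 22, 16, 20, 19 → 5
15: none → 0
22: 16, 20, 19 → 3
16: none → 0
20: 19 → 1
19: none → 0
Total inversions: 5 + 0 + 3 + 0 + 1 + 0 = 9

9 swaps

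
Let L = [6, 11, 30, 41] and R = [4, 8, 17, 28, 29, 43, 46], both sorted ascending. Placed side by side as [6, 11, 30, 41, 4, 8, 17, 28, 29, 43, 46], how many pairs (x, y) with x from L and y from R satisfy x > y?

13 split inversions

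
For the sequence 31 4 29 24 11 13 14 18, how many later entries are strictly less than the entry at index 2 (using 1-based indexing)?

The element at index 2 is 4.
Elements after it: 29, 24, 11, 13, 14, 18
None of them are smaller than 4.

0 such elements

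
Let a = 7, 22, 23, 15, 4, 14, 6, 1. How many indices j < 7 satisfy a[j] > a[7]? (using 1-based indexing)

5

The element at index 7 is 6.
Elements before it: 7, 22, 23, 15, 4, 14
Those larger than 6: 7, 22, 23, 15, 14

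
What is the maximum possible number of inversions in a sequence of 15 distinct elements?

105 inversions

A reversed (strictly descending) arrangement makes every pair an inversion, giving C(15, 2) inversions.
C(15, 2) = 15·14/2 = 105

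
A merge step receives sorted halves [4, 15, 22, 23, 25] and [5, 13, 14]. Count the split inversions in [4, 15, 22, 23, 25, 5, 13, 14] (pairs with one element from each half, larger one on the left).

12 split inversions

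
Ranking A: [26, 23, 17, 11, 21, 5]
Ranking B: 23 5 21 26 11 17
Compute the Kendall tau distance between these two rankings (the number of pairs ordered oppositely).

There are 9 discordant pairs.

Assign each item its position (1..6) in the first ordering, then rewrite the second ordering as that position sequence:
positions: 26→1, 23→2, 17→3, 11→4, 21→5, 5→6
second ordering as positions: [2, 6, 5, 1, 4, 3]
Discordant pairs = inversions in this position sequence.
2: 1 → 1
6: 5, 1, 4, 3 → 4
5: 1, 4, 3 → 3
1: 0
4: 3 → 1
3: 0
Total: 1 + 4 + 3 + 0 + 1 + 0 = 9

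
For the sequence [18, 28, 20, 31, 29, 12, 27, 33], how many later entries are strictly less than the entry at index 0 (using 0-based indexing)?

The element at index 0 is 18.
Elements after it: 28, 20, 31, 29, 12, 27, 33
Those smaller than 18: 12

1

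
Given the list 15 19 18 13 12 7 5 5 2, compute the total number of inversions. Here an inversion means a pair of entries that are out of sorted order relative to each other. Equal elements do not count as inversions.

33 inversions

Sweep left to right; for each value list the smaller values that follow it:
15 → 13, 12, 7, 5, 5, 2 → 6
19 → 18, 13, 12, 7, 5, 5, 2 → 7
18 → 13, 12, 7, 5, 5, 2 → 6
13 → 12, 7, 5, 5, 2 → 5
12 → 7, 5, 5, 2 → 4
7 → 5, 5, 2 → 3
5 → 2 → 1
5 → 2 → 1
2 → none → 0
Sum: 6 + 7 + 6 + 5 + 4 + 3 + 1 + 1 + 0 = 33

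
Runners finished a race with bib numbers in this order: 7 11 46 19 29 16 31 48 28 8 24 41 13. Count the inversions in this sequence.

34 inversions

Element-by-element contributions:
7: 0
11: 1
46: 9
19: 3
29: 5
16: 2
31: 4
48: 5
28: 3
8: 0
24: 1
41: 1
13: 0
Sum: 0 + 1 + 9 + 3 + 5 + 2 + 4 + 5 + 3 + 0 + 1 + 1 + 0 = 34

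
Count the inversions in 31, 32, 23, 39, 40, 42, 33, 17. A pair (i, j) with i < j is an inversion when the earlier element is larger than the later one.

For each element, count later entries that are smaller:
31 → 23, 17 → 2
32 → 23, 17 → 2
23 → 17 → 1
39 → 33, 17 → 2
40 → 33, 17 → 2
42 → 33, 17 → 2
33 → 17 → 1
17 → none → 0
Sum: 2 + 2 + 1 + 2 + 2 + 2 + 1 + 0 = 12

12 inversions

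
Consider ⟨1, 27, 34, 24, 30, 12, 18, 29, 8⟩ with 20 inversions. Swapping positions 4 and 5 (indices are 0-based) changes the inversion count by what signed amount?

Positions 4 and 5 hold 30 and 12; after swapping, the array is [1, 27, 34, 24, 12, 30, 18, 29, 8].
Count, for each position, how many later elements it exceeds:
1 → none → 0
27 → 24, 12, 18, 8 → 4
34 → 24, 12, 30, 18, 29, 8 → 6
24 → 12, 18, 8 → 3
12 → 8 → 1
30 → 18, 29, 8 → 3
18 → 8 → 1
29 → 8 → 1
8 → none → 0
Sum: 0 + 4 + 6 + 3 + 1 + 3 + 1 + 1 + 0 = 19
Change: 19 − 20 = -1

-1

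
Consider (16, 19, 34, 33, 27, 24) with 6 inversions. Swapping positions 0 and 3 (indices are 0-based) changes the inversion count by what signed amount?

Positions 0 and 3 hold 16 and 33; after swapping, the array is [33, 19, 34, 16, 27, 24].
Sweep left to right; for each value list the smaller values that follow it:
33 → 19, 16, 27, 24 → 4
19 → 16 → 1
34 → 16, 27, 24 → 3
16 → none → 0
27 → 24 → 1
24 → none → 0
Sum: 4 + 1 + 3 + 0 + 1 + 0 = 9
Change: 9 − 6 = +3

+3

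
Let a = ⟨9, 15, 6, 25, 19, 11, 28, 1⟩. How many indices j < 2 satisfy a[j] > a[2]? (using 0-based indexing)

The element at index 2 is 6.
Elements before it: 9, 15
Those larger than 6: 9, 15

2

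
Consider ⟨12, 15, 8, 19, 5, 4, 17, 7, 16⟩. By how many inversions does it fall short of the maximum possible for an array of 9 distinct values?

Maximum inversions for 9 distinct elements is C(9, 2) = 9·8/2 = 36.
Current inversions — for each element, count later smaller elements:
12: 4
15: 4
8: 3
19: 5
5: 1
4: 0
17: 2
7: 0
16: 0
Current total: 4 + 4 + 3 + 5 + 1 + 0 + 2 + 0 + 0 = 19
Shortfall: 36 − 19 = 17

17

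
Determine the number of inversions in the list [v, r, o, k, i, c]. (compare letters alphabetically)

15 out-of-order pairs

Count, for each position, how many later elements it exceeds:
v: 5
r: 4
o: 3
k: 2
i: 1
c: 0
Sum: 5 + 4 + 3 + 2 + 1 + 0 = 15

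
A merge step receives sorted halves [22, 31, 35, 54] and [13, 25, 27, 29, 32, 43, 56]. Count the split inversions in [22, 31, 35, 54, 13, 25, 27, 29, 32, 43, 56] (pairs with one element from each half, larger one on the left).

There are 16 cross-inversions.

Take each right-half value and tally the left-half values above it:
r = 13: 22, 31, 35, 54 → 4
r = 25: 31, 35, 54 → 3
r = 27: 31, 35, 54 → 3
r = 29: 31, 35, 54 → 3
r = 32: 35, 54 → 2
r = 43: 54 → 1
r = 56: none → 0
Cross-inversions: 4 + 3 + 3 + 3 + 2 + 1 + 0 = 16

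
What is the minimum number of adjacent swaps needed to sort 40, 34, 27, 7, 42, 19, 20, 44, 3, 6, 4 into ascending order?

39

Minimum adjacent swaps = number of inversions (each swap of adjacent out-of-order elements removes one inversion and no swap can remove more).
Count inversions — for each element, later elements that are smaller:
40: 34, 27, 7, 19, 20, 3, 6, 4 → 8
34: 27, 7, 19, 20, 3, 6, 4 → 7
27: 7, 19, 20, 3, 6, 4 → 6
7: 3, 6, 4 → 3
42: 19, 20, 3, 6, 4 → 5
19: 3, 6, 4 → 3
20: 3, 6, 4 → 3
44: 3, 6, 4 → 3
3: none → 0
6: 4 → 1
4: none → 0
Total inversions: 8 + 7 + 6 + 3 + 5 + 3 + 3 + 3 + 0 + 1 + 0 = 39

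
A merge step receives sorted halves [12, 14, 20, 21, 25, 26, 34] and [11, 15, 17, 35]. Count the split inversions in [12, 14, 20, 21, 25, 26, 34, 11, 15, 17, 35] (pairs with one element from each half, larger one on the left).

17 cross-inversions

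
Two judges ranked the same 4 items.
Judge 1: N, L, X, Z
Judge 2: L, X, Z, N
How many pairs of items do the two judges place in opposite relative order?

Assign each item its position (1..4) in the first ordering, then rewrite the second ordering as that position sequence:
positions: N→1, L→2, X→3, Z→4
second ordering as positions: [2, 3, 4, 1]
Discordant pairs = inversions in this position sequence.
2: 1 → 1
3: 1 → 1
4: 1 → 1
1: 0
Total: 1 + 1 + 1 + 0 = 3

Discordant pairs: 3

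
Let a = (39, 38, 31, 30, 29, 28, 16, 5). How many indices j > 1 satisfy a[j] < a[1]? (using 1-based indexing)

7

The element at index 1 is 39.
Elements after it: 38, 31, 30, 29, 28, 16, 5
Those smaller than 39: 38, 31, 30, 29, 28, 16, 5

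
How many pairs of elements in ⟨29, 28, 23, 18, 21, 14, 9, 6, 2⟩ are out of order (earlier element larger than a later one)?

Count, for each position, how many later elements it exceeds:
29 → 28, 23, 18, 21, 14, 9, 6, 2 → 8
28 → 23, 18, 21, 14, 9, 6, 2 → 7
23 → 18, 21, 14, 9, 6, 2 → 6
18 → 14, 9, 6, 2 → 4
21 → 14, 9, 6, 2 → 4
14 → 9, 6, 2 → 3
9 → 6, 2 → 2
6 → 2 → 1
2 → none → 0
Sum: 8 + 7 + 6 + 4 + 4 + 3 + 2 + 1 + 0 = 35

35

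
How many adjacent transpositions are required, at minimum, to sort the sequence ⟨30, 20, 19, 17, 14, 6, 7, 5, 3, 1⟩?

Minimum adjacent swaps = number of inversions (each swap of adjacent out-of-order elements removes one inversion and no swap can remove more).
Count inversions — for each element, later elements that are smaller:
30: 20, 19, 17, 14, 6, 7, 5, 3, 1 → 9
20: 19, 17, 14, 6, 7, 5, 3, 1 → 8
19: 17, 14, 6, 7, 5, 3, 1 → 7
17: 14, 6, 7, 5, 3, 1 → 6
14: 6, 7, 5, 3, 1 → 5
6: 5, 3, 1 → 3
7: 5, 3, 1 → 3
5: 3, 1 → 2
3: 1 → 1
1: none → 0
Total inversions: 9 + 8 + 7 + 6 + 5 + 3 + 3 + 2 + 1 + 0 = 44

Swaps: 44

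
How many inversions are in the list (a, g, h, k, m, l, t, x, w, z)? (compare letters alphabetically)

2

Element-by-element contributions:
a: 0
g: 0
h: 0
k: 0
m: 1
l: 0
t: 0
x: 1
w: 0
z: 0
Sum: 0 + 0 + 0 + 0 + 1 + 0 + 0 + 1 + 0 + 0 = 2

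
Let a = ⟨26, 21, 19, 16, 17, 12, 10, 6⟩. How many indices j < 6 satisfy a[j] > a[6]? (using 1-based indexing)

The element at index 6 is 12.
Elements before it: 26, 21, 19, 16, 17
Those larger than 12: 26, 21, 19, 16, 17

5 such elements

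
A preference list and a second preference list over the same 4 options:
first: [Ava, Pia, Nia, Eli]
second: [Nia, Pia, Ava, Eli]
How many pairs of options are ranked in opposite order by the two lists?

Assign each item its position (1..4) in the first ordering, then rewrite the second ordering as that position sequence:
positions: Ava→1, Pia→2, Nia→3, Eli→4
second ordering as positions: [3, 2, 1, 4]
Discordant pairs = inversions in this position sequence.
3: 2, 1 → 2
2: 1 → 1
1: 0
4: 0
Total: 2 + 1 + 0 + 0 = 3

There are 3 pairs.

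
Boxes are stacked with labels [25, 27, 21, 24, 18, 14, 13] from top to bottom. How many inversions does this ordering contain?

There are 19 inversions.

Count, for each position, how many later elements it exceeds:
25 → 21, 24, 18, 14, 13 → 5
27 → 21, 24, 18, 14, 13 → 5
21 → 18, 14, 13 → 3
24 → 18, 14, 13 → 3
18 → 14, 13 → 2
14 → 13 → 1
13 → none → 0
Sum: 5 + 5 + 3 + 3 + 2 + 1 + 0 = 19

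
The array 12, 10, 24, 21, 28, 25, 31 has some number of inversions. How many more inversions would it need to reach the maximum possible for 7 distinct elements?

Maximum inversions for 7 distinct elements is C(7, 2) = 7·6/2 = 21.
Current inversions — for each element, count later smaller elements:
12: 1
10: 0
24: 1
21: 0
28: 1
25: 0
31: 0
Current total: 1 + 0 + 1 + 0 + 1 + 0 + 0 = 3
Shortfall: 21 − 3 = 18

18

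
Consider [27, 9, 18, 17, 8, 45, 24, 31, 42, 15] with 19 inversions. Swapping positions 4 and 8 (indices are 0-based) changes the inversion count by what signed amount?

Positions 4 and 8 hold 8 and 42; after swapping, the array is [27, 9, 18, 17, 42, 45, 24, 31, 8, 15].
For each element, count later entries that are smaller:
27 → 9, 18, 17, 24, 8, 15 → 6
9 → 8 → 1
18 → 17, 8, 15 → 3
17 → 8, 15 → 2
42 → 24, 31, 8, 15 → 4
45 → 24, 31, 8, 15 → 4
24 → 8, 15 → 2
31 → 8, 15 → 2
8 → none → 0
15 → none → 0
Sum: 6 + 1 + 3 + 2 + 4 + 4 + 2 + 2 + 0 + 0 = 24
Change: 24 − 19 = +5

+5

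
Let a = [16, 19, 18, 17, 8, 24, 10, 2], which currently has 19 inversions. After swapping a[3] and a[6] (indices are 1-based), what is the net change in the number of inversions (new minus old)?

Positions 3 and 6 hold 18 and 24; after swapping, the array is [16, 19, 24, 17, 8, 18, 10, 2].
For each element, count later entries that are smaller:
16: 3
19: 5
24: 5
17: 3
8: 1
18: 2
10: 1
2: 0
Sum: 3 + 5 + 5 + 3 + 1 + 2 + 1 + 0 = 20
Change: 20 − 19 = +1

+1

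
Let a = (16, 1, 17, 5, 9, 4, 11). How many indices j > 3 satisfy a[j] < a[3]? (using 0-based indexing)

The element at index 3 is 5.
Elements after it: 9, 4, 11
Those smaller than 5: 4

1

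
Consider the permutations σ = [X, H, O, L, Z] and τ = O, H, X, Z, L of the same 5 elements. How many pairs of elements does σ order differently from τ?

4 discordant pairs

Assign each item its position (1..5) in the first ordering, then rewrite the second ordering as that position sequence:
positions: X→1, H→2, O→3, L→4, Z→5
second ordering as positions: [3, 2, 1, 5, 4]
Discordant pairs = inversions in this position sequence.
3: 2, 1 → 2
2: 1 → 1
1: 0
5: 4 → 1
4: 0
Total: 2 + 1 + 0 + 1 + 0 = 4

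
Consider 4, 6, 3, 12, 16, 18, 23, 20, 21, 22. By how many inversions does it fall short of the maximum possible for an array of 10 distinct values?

Maximum inversions for 10 distinct elements is C(10, 2) = 10·9/2 = 45.
Current inversions — for each element, count later smaller elements:
4: 1
6: 1
3: 0
12: 0
16: 0
18: 0
23: 3
20: 0
21: 0
22: 0
Current total: 1 + 1 + 0 + 0 + 0 + 0 + 3 + 0 + 0 + 0 = 5
Shortfall: 45 − 5 = 40

40 inversions short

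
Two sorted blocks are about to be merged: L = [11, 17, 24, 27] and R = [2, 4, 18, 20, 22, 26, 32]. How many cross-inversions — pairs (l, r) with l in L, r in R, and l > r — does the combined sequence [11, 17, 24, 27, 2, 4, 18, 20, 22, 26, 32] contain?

Count, for every r in R, how many entries of L exceed r:
r = 2: 11, 17, 24, 27 → 4
r = 4: 11, 17, 24, 27 → 4
r = 18: 24, 27 → 2
r = 20: 24, 27 → 2
r = 22: 24, 27 → 2
r = 26: 27 → 1
r = 32: none → 0
Cross-inversions: 4 + 4 + 2 + 2 + 2 + 1 + 0 = 15

15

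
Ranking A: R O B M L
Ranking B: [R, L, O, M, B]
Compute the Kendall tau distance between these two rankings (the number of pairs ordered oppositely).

4 discordant pairs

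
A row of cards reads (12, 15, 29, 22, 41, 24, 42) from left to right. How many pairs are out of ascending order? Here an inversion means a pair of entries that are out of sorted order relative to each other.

3

Count, for each position, how many later elements it exceeds:
12 → none → 0
15 → none → 0
29 → 22, 24 → 2
22 → none → 0
41 → 24 → 1
24 → none → 0
42 → none → 0
Sum: 0 + 0 + 2 + 0 + 1 + 0 + 0 = 3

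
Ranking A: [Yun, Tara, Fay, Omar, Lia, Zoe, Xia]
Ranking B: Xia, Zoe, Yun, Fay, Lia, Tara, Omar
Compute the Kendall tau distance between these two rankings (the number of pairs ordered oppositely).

Assign each item its position (1..7) in the first ordering, then rewrite the second ordering as that position sequence:
positions: Yun→1, Tara→2, Fay→3, Omar→4, Lia→5, Zoe→6, Xia→7
second ordering as positions: [7, 6, 1, 3, 5, 2, 4]
Discordant pairs = inversions in this position sequence.
7: 6, 1, 3, 5, 2, 4 → 6
6: 1, 3, 5, 2, 4 → 5
1: 0
3: 2 → 1
5: 2, 4 → 2
2: 0
4: 0
Total: 6 + 5 + 0 + 1 + 2 + 0 + 0 = 14

There are 14 discordant pairs.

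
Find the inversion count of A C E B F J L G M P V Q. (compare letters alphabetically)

5 inversions

Element-by-element contributions:
A → none → 0
C → B → 1
E → B → 1
B → none → 0
F → none → 0
J → G → 1
L → G → 1
G → none → 0
M → none → 0
P → none → 0
V → Q → 1
Q → none → 0
Sum: 0 + 1 + 1 + 0 + 0 + 1 + 1 + 0 + 0 + 0 + 1 + 0 = 5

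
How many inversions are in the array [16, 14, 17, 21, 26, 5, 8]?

11

For each element, count later entries that are smaller:
16 → 14, 5, 8 → 3
14 → 5, 8 → 2
17 → 5, 8 → 2
21 → 5, 8 → 2
26 → 5, 8 → 2
5 → none → 0
8 → none → 0
Sum: 3 + 2 + 2 + 2 + 2 + 0 + 0 = 11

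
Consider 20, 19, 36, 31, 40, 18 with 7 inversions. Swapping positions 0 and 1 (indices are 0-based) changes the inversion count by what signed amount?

Positions 0 and 1 hold 20 and 19; after swapping, the array is [19, 20, 36, 31, 40, 18].
Sweep left to right; for each value list the smaller values that follow it:
19: 1
20: 1
36: 2
31: 1
40: 1
18: 0
Sum: 1 + 1 + 2 + 1 + 1 + 0 = 6
Change: 6 − 7 = -1

-1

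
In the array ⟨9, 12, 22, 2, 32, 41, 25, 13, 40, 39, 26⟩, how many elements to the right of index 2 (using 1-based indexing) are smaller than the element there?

1

The element at index 2 is 12.
Elements after it: 22, 2, 32, 41, 25, 13, 40, 39, 26
Those smaller than 12: 2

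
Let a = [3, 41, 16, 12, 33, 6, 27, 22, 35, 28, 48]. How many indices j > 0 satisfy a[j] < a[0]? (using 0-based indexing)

0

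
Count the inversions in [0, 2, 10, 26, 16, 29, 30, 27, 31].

Element-by-element contributions:
0: 0
2: 0
10: 0
26: 1
16: 0
29: 1
30: 1
27: 0
31: 0
Sum: 0 + 0 + 0 + 1 + 0 + 1 + 1 + 0 + 0 = 3

3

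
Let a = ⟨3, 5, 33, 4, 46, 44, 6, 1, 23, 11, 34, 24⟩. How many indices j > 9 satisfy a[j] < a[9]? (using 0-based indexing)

The element at index 9 is 11.
Elements after it: 34, 24
None of them are smaller than 11.

0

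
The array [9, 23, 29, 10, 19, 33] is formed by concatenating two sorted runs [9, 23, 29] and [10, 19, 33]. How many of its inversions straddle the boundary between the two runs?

For each element r of the right run, count left-run elements greater than r:
r = 10: 23, 29 → 2
r = 19: 23, 29 → 2
r = 33: none → 0
Cross-inversions: 2 + 2 + 0 = 4

4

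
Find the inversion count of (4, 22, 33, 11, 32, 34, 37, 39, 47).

Inversions: 3

Element-by-element contributions:
4 → none → 0
22 → 11 → 1
33 → 11, 32 → 2
11 → none → 0
32 → none → 0
34 → none → 0
37 → none → 0
39 → none → 0
47 → none → 0
Sum: 0 + 1 + 2 + 0 + 0 + 0 + 0 + 0 + 0 = 3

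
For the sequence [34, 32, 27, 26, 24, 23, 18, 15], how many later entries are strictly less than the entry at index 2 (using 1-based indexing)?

The element at index 2 is 32.
Elements after it: 27, 26, 24, 23, 18, 15
Those smaller than 32: 27, 26, 24, 23, 18, 15

6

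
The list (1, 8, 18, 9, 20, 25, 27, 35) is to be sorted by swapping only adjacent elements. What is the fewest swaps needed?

1 adjacent swap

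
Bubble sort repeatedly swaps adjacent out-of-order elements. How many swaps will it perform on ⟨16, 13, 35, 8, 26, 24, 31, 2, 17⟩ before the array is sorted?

Each adjacent swap fixes exactly one inversion, so the minimum swap count equals the number of inversions.
Count inversions — for each element, later elements that are smaller:
16: 13, 8, 2 → 3
13: 8, 2 → 2
35: 8, 26, 24, 31, 2, 17 → 6
8: 2 → 1
26: 24, 2, 17 → 3
24: 2, 17 → 2
31: 2, 17 → 2
2: none → 0
17: none → 0
Total inversions: 3 + 2 + 6 + 1 + 3 + 2 + 2 + 0 + 0 = 19

19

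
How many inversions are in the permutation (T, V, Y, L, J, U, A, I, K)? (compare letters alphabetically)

Element-by-element contributions:
T: 5
V: 6
Y: 6
L: 4
J: 2
U: 3
A: 0
I: 0
K: 0
Sum: 5 + 6 + 6 + 4 + 2 + 3 + 0 + 0 + 0 = 26

26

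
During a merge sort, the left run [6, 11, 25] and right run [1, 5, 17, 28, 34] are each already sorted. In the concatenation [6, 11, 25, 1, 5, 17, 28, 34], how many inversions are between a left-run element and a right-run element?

Count, for every r in R, how many entries of L exceed r:
r = 1: 6, 11, 25 → 3
r = 5: 6, 11, 25 → 3
r = 17: 25 → 1
r = 28: none → 0
r = 34: none → 0
Cross-inversions: 3 + 3 + 1 + 0 + 0 = 7

7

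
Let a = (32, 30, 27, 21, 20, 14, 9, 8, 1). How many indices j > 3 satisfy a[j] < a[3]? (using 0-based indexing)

5

The element at index 3 is 21.
Elements after it: 20, 14, 9, 8, 1
Those smaller than 21: 20, 14, 9, 8, 1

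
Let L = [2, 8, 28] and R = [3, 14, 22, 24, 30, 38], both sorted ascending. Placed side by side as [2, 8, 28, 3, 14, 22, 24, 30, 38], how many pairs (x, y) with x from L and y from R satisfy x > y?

Count, for every r in R, how many entries of L exceed r:
r = 3: 8, 28 → 2
r = 14: 28 → 1
r = 22: 28 → 1
r = 24: 28 → 1
r = 30: none → 0
r = 38: none → 0
Cross-inversions: 2 + 1 + 1 + 1 + 0 + 0 = 5

There are 5 split inversions.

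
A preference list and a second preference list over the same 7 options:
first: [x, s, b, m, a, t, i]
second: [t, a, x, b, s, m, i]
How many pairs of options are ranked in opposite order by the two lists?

Assign each item its position (1..7) in the first ordering, then rewrite the second ordering as that position sequence:
positions: x→1, s→2, b→3, m→4, a→5, t→6, i→7
second ordering as positions: [6, 5, 1, 3, 2, 4, 7]
Discordant pairs = inversions in this position sequence.
6: 5, 1, 3, 2, 4 → 5
5: 1, 3, 2, 4 → 4
1: 0
3: 2 → 1
2: 0
4: 0
7: 0
Total: 5 + 4 + 0 + 1 + 0 + 0 + 0 = 10

10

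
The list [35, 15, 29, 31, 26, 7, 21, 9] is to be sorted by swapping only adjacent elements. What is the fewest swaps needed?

The minimum number of adjacent swaps to sort an array equals its inversion count, since every such swap removes exactly one inversion.
Count inversions — for each element, later elements that are smaller:
35: 15, 29, 31, 26, 7, 21, 9 → 7
15: 7, 9 → 2
29: 26, 7, 21, 9 → 4
31: 26, 7, 21, 9 → 4
26: 7, 21, 9 → 3
7: none → 0
21: 9 → 1
9: none → 0
Total inversions: 7 + 2 + 4 + 4 + 3 + 0 + 1 + 0 = 21

Swaps: 21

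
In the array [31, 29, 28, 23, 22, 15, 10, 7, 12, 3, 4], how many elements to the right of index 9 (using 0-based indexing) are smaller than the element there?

The element at index 9 is 3.
Elements after it: 4
None of them are smaller than 3.

0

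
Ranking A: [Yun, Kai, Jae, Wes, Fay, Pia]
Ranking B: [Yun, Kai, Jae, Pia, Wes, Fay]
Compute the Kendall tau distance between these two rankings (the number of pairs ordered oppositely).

2 discordant pairs

Assign each item its position (1..6) in the first ordering, then rewrite the second ordering as that position sequence:
positions: Yun→1, Kai→2, Jae→3, Wes→4, Fay→5, Pia→6
second ordering as positions: [1, 2, 3, 6, 4, 5]
Discordant pairs = inversions in this position sequence.
1: 0
2: 0
3: 0
6: 4, 5 → 2
4: 0
5: 0
Total: 0 + 0 + 0 + 2 + 0 + 0 = 2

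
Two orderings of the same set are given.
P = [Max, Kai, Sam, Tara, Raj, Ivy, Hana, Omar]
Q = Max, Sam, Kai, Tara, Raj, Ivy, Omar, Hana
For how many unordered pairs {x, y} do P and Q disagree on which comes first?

Assign each item its position (1..8) in the first ordering, then rewrite the second ordering as that position sequence:
positions: Max→1, Kai→2, Sam→3, Tara→4, Raj→5, Ivy→6, Hana→7, Omar→8
second ordering as positions: [1, 3, 2, 4, 5, 6, 8, 7]
Discordant pairs = inversions in this position sequence.
1: 0
3: 2 → 1
2: 0
4: 0
5: 0
6: 0
8: 7 → 1
7: 0
Total: 0 + 1 + 0 + 0 + 0 + 0 + 1 + 0 = 2

2 disagreeing pairs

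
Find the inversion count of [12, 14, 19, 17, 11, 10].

There are 10 inversions.

Listing every pair i<j with a[i]>a[j] (using 1-based positions):
(1,5): 12 > 11
(1,6): 12 > 10
(2,5): 14 > 11
(2,6): 14 > 10
(3,4): 19 > 17
(3,5): 19 > 11
(3,6): 19 > 10
(4,5): 17 > 11
(4,6): 17 > 10
(5,6): 11 > 10
That's 10 pairs.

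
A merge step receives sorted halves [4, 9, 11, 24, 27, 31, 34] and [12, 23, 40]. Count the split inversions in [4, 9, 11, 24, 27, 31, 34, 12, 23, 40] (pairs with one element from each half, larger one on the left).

Count, for every r in R, how many entries of L exceed r:
r = 12: 24, 27, 31, 34 → 4
r = 23: 24, 27, 31, 34 → 4
r = 40: none → 0
Cross-inversions: 4 + 4 + 0 = 8

8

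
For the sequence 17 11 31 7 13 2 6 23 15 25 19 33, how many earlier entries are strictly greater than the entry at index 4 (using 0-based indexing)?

2

The element at index 4 is 13.
Elements before it: 17, 11, 31, 7
Those larger than 13: 17, 31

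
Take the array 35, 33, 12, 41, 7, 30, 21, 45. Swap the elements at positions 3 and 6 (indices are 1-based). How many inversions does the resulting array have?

Positions 3 and 6 hold 12 and 30; after swapping, the array is [35, 33, 30, 41, 7, 12, 21, 45].
Count, for each position, how many later elements it exceeds:
35: 5
33: 4
30: 3
41: 3
7: 0
12: 0
21: 0
45: 0
Sum: 5 + 4 + 3 + 3 + 0 + 0 + 0 + 0 = 15

There are 15 inversions.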